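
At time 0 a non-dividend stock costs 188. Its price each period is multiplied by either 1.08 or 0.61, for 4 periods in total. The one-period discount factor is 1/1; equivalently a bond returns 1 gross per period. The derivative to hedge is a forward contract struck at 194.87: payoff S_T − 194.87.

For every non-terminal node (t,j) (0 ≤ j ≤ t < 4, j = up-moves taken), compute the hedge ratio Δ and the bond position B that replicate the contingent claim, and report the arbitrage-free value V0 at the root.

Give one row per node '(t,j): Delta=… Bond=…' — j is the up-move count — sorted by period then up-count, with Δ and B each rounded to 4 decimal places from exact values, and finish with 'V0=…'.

(0,0): Delta=1.0000 Bond=-194.8700
(1,0): Delta=1.0000 Bond=-194.8700
(1,1): Delta=1.0000 Bond=-194.8700
(2,0): Delta=1.0000 Bond=-194.8700
(2,1): Delta=1.0000 Bond=-194.8700
(2,2): Delta=1.0000 Bond=-194.8700
(3,0): Delta=1.0000 Bond=-194.8700
(3,1): Delta=1.0000 Bond=-194.8700
(3,2): Delta=1.0000 Bond=-194.8700
(3,3): Delta=1.0000 Bond=-194.8700
V0=-6.8700

Under the risk-neutral measure, an up-move has probability p* = (R−d)/(u−d) = 0.8298 and values discount at R = 1.
Terminal payoffs: V(4,0)=-168.8398, V(4,1)=-148.7838, V(4,2)=-113.2747, V(4,3)=-50.4062, V(4,4)=60.9019
  t=3,j=0: stock 42.6724 → up 46.0862 (V=-148.7838), down 26.0302 (V=-168.8398). Price -152.1976; hedge Δ=1.0000, bond B=-194.8700.
  t=3,j=1: stock 75.5512 → up 81.5953 (V=-113.2747), down 46.0862 (V=-148.7838). Price -119.3188; hedge Δ=1.0000, bond B=-194.8700.
  t=3,j=2: stock 133.7628 → up 144.4638 (V=-50.4062), down 81.5953 (V=-113.2747). Price -61.1072; hedge Δ=1.0000, bond B=-194.8700.
  t=3,j=3: stock 236.8259 → up 255.7719 (V=60.9019), down 144.4638 (V=-50.4062). Price 41.9559; hedge Δ=1.0000, bond B=-194.8700.
  t=2,j=0: stock 69.9548 → up 75.5512 (V=-119.3188), down 42.6724 (V=-152.1976). Price -124.9152; hedge Δ=1.0000, bond B=-194.8700.
  t=2,j=1: stock 123.8544 → up 133.7628 (V=-61.1072), down 75.5512 (V=-119.3188). Price -71.0156; hedge Δ=1.0000, bond B=-194.8700.
  t=2,j=2: stock 219.2832 → up 236.8259 (V=41.9559), down 133.7628 (V=-61.1072). Price 24.4132; hedge Δ=1.0000, bond B=-194.8700.
  t=1,j=0: stock 114.6800 → up 123.8544 (V=-71.0156), down 69.9548 (V=-124.9152). Price -80.1900; hedge Δ=1.0000, bond B=-194.8700.
  t=1,j=1: stock 203.0400 → up 219.2832 (V=24.4132), down 123.8544 (V=-71.0156). Price 8.1700; hedge Δ=1.0000, bond B=-194.8700.
  t=0,j=0: stock 188.0000 → up 203.0400 (V=8.1700), down 114.6800 (V=-80.1900). Price -6.8700; hedge Δ=1.0000, bond B=-194.8700.
Self-financing check: at every node Δ·S+B equals the discounted successor values.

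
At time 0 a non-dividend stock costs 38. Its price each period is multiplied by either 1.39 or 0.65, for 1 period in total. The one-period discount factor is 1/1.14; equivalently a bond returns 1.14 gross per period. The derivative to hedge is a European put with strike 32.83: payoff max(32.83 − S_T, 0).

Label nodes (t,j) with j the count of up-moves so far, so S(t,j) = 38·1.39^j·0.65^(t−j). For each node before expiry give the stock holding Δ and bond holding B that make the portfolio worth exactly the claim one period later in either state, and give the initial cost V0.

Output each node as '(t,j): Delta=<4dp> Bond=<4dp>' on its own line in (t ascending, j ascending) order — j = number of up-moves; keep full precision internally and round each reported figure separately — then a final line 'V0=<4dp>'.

The replicating-portfolio and risk-neutral prices coincide; use p* = (1.14−0.65)/(1.39−0.65) = 0.6622 for the latter.
Terminal values V(1,·): V(1,0)=8.1300, V(1,1)=0.0000
Node (0,0) S=38.0000: V=(p*·0.0000+(1−p*)·8.1300)/1.14=2.4093; Δ=(0.0000−8.1300)/(52.8200−24.7000)=-0.2891; B=V−Δ·S=13.3958
Each (Δ,B) replicates both successor values, so the strategy is self-financing and V0 is arbitrage-free.

(0,0): Delta=-0.2891 Bond=13.3958
V0=2.4093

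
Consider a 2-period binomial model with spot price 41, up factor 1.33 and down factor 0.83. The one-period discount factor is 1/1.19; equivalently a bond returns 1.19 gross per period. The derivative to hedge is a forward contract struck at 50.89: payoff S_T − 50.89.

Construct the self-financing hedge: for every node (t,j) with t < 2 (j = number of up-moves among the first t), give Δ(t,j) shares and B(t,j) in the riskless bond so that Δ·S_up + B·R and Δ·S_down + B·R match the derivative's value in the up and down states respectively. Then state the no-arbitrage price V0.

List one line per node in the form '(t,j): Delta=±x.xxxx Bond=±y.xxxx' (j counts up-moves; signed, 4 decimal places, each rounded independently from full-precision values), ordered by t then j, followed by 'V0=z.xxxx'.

(0,0): Delta=1.0000 Bond=-35.9367
(1,0): Delta=1.0000 Bond=-42.7647
(1,1): Delta=1.0000 Bond=-42.7647
V0=5.0633

Since d<R<u, set p* = (R−d)/(u−d) = 0.7200; price each node as the discounted p*-expectation of its children.
Terminal values V(2,·): V(2,0)=-22.6451, V(2,1)=-5.6301, V(2,2)=21.6349
Node (1,0) S=34.0300: V=(p*·-5.6301+(1−p*)·-22.6451)/1.19=-8.7347; Δ=(-5.6301−-22.6451)/(45.2599−28.2449)=1.0000; B=V−Δ·S=-42.7647
Node (1,1) S=54.5300: V=(p*·21.6349+(1−p*)·-5.6301)/1.19=11.7653; Δ=(21.6349−-5.6301)/(72.5249−45.2599)=1.0000; B=V−Δ·S=-42.7647
Node (0,0) S=41.0000: V=(p*·11.7653+(1−p*)·-8.7347)/1.19=5.0633; Δ=(11.7653−-8.7347)/(54.5300−34.0300)=1.0000; B=V−Δ·S=-35.9367
Each (Δ,B) replicates both successor values, so the strategy is self-financing and V0 is arbitrage-free.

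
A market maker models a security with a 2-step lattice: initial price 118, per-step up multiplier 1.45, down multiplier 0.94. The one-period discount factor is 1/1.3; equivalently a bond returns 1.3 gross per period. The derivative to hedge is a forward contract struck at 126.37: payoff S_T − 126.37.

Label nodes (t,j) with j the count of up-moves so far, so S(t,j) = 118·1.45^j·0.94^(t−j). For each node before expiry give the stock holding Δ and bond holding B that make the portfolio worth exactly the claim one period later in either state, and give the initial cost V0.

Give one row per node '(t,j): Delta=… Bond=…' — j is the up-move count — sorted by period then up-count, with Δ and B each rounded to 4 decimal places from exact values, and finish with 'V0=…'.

Risk-neutral probability p* = (R−d)/(u−d) = (1.3−0.94)/(1.45−0.94) = 0.7059.
Payoff layer (t=2): V(2,0)=-22.1052, V(2,1)=34.4640, V(2,2)=121.7250
(1,0): S=110.9200. Δ = (V_up−V_dn)/(S_up−S_dn) = (34.4640−-22.1052)/(160.8340−104.2648) = 1.0000. V = [p*·34.4640 + (1−p*)·-22.1052]/1.3 = 13.7123. B = V − Δ·S = -97.2077.
(1,1): S=171.1000. Δ = (V_up−V_dn)/(S_up−S_dn) = (121.7250−34.4640)/(248.0950−160.8340) = 1.0000. V = [p*·121.7250 + (1−p*)·34.4640]/1.3 = 73.8923. B = V − Δ·S = -97.2077.
(0,0): S=118.0000. Δ = (V_up−V_dn)/(S_up−S_dn) = (73.8923−13.7123)/(171.1000−110.9200) = 1.0000. V = [p*·73.8923 + (1−p*)·13.7123]/1.3 = 43.2249. B = V − Δ·S = -74.7751.
The time-0 hedge costs 43.2249, which is the no-arbitrage price.

(0,0): Delta=1.0000 Bond=-74.7751
(1,0): Delta=1.0000 Bond=-97.2077
(1,1): Delta=1.0000 Bond=-97.2077
V0=43.2249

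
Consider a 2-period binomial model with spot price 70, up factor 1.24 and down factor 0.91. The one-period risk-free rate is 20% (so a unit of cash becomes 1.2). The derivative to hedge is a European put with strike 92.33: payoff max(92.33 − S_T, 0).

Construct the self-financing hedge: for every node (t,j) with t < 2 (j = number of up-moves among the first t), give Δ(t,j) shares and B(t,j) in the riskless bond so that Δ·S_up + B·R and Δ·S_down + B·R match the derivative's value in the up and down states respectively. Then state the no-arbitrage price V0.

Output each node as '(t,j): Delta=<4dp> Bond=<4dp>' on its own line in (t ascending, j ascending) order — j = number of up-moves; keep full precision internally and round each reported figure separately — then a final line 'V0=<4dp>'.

Under the risk-neutral measure, an up-move has probability p* = (R−d)/(u−d) = 0.8788 and values discount at R = 1.2.
Terminal values V(2,·): V(2,0)=34.3630, V(2,1)=13.3420, V(2,2)=0.0000
Node (1,0) S=63.7000: V=(p*·13.3420+(1−p*)·34.3630)/1.2=13.2417; Δ=(13.3420−34.3630)/(78.9880−57.9670)=-1.0000; B=V−Δ·S=76.9417
Node (1,1) S=86.8000: V=(p*·0.0000+(1−p*)·13.3420)/1.2=1.3477; Δ=(0.0000−13.3420)/(107.6320−78.9880)=-0.4658; B=V−Δ·S=41.7780
Node (0,0) S=70.0000: V=(p*·1.3477+(1−p*)·13.2417)/1.2=2.3245; Δ=(1.3477−13.2417)/(86.8000−63.7000)=-0.5149; B=V−Δ·S=38.3669
Check: Δ(0,0)·S0 + B(0,0) = 2.3245 = V0.

(0,0): Delta=-0.5149 Bond=38.3669
(1,0): Delta=-1.0000 Bond=76.9417
(1,1): Delta=-0.4658 Bond=41.7780
V0=2.3245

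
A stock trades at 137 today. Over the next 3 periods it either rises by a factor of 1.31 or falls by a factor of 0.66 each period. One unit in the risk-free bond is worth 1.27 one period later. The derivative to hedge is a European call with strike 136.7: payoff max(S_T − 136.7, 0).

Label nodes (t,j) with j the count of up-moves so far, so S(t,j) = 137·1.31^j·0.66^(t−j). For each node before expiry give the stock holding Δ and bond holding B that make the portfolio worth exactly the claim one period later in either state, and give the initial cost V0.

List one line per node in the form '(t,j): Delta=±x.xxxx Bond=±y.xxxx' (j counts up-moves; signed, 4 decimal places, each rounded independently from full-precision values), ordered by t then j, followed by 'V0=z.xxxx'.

Since d<R<u, set p* = (R−d)/(u−d) = 0.9385; price each node as the discounted p*-expectation of its children.
Terminal values V(3,·): V(3,0)=0.0000, V(3,1)=0.0000, V(3,2)=18.4698, V(3,3)=171.2885
  t=2,j=0: stock 59.6772 → up 78.1771 (V=0.0000), down 39.3870 (V=0.0000). Price 0.0000; hedge Δ=0.0000, bond B=0.0000.
  t=2,j=1: stock 118.4502 → up 155.1698 (V=18.4698), down 78.1771 (V=0.0000). Price 13.6482; hedge Δ=0.2399, bond B=-14.7669.
  t=2,j=2: stock 235.1057 → up 307.9885 (V=171.2885), down 155.1698 (V=18.4698). Price 127.4679; hedge Δ=1.0000, bond B=-107.6378.
  t=1,j=0: stock 90.4200 → up 118.4502 (V=13.6482), down 59.6772 (V=0.0000). Price 10.0853; hedge Δ=0.2322, bond B=-10.9119.
  t=1,j=1: stock 179.4700 → up 235.1057 (V=127.4679), down 118.4502 (V=13.6482). Price 94.8532; hedge Δ=0.9757, bond B=-80.2541.
  t=0,j=0: stock 137.0000 → up 179.4700 (V=94.8532), down 90.4200 (V=10.0853). Price 70.5801; hedge Δ=0.9519, bond B=-59.8322.
Self-financing check: at every node Δ·S+B equals the discounted successor values.

(0,0): Delta=0.9519 Bond=-59.8322
(1,0): Delta=0.2322 Bond=-10.9119
(1,1): Delta=0.9757 Bond=-80.2541
(2,0): Delta=0.0000 Bond=0.0000
(2,1): Delta=0.2399 Bond=-14.7669
(2,2): Delta=1.0000 Bond=-107.6378
V0=70.5801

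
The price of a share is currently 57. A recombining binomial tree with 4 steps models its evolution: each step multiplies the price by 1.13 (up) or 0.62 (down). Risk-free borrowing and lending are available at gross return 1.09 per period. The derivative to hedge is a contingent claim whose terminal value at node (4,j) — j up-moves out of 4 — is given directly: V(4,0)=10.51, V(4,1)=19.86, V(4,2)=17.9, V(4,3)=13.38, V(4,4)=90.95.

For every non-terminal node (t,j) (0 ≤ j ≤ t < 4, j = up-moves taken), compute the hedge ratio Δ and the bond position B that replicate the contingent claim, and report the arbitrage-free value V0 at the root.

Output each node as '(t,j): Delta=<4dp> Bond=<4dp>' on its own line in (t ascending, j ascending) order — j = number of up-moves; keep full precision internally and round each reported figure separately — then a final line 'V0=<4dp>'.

No-arbitrage ⇒ martingale measure with p* = (R−d)/(u−d) = 0.9216.
At expiry t=4: V(4,0)=10.5100, V(4,1)=19.8600, V(4,2)=17.9000, V(4,3)=13.3800, V(4,4)=90.9500
(3,0): S=13.5847. Δ = (V_up−V_dn)/(S_up−S_dn) = (19.8600−10.5100)/(15.3507−8.4225) = 1.3496. V = [p*·19.8600 + (1−p*)·10.5100]/1.09 = 17.5474. B = V − Δ·S = -0.7859.
(3,1): S=24.7592. Δ = (V_up−V_dn)/(S_up−S_dn) = (17.9000−19.8600)/(27.9779−15.3507) = -0.1552. V = [p*·17.9000 + (1−p*)·19.8600]/1.09 = 16.5631. B = V − Δ·S = 20.4062.
(3,2): S=45.1256. Δ = (V_up−V_dn)/(S_up−S_dn) = (13.3800−17.9000)/(50.9920−27.9779) = -0.1964. V = [p*·13.3800 + (1−p*)·17.9000]/1.09 = 12.6005. B = V − Δ·S = 21.4632.
(3,3): S=82.2451. Δ = (V_up−V_dn)/(S_up−S_dn) = (90.9500−13.3800)/(92.9370−50.9920) = 1.8493. V = [p*·90.9500 + (1−p*)·13.3800]/1.09 = 77.8588. B = V − Δ·S = -74.2393.
(2,0): S=21.9108. Δ = (V_up−V_dn)/(S_up−S_dn) = (16.5631−17.5474)/(24.7592−13.5847) = -0.0881. V = [p*·16.5631 + (1−p*)·17.5474]/1.09 = 15.2663. B = V − Δ·S = 17.1964.
(2,1): S=39.9342. Δ = (V_up−V_dn)/(S_up−S_dn) = (12.6005−16.5631)/(45.1256−24.7592) = -0.1946. V = [p*·12.6005 + (1−p*)·16.5631]/1.09 = 11.8452. B = V − Δ·S = 19.6150.
(2,2): S=72.7833. Δ = (V_up−V_dn)/(S_up−S_dn) = (77.8588−12.6005)/(82.2451−45.1256) = 1.7581. V = [p*·77.8588 + (1−p*)·12.6005]/1.09 = 66.7344. B = V − Δ·S = -61.2231.
(1,0): S=35.3400. Δ = (V_up−V_dn)/(S_up−S_dn) = (11.8452−15.2663)/(39.9342−21.9108) = -0.1898. V = [p*·11.8452 + (1−p*)·15.2663]/1.09 = 11.1133. B = V − Δ·S = 17.8213.
(1,1): S=64.4100. Δ = (V_up−V_dn)/(S_up−S_dn) = (66.7344−11.8452)/(72.7833−39.9342) = 1.6709. V = [p*·66.7344 + (1−p*)·11.8452]/1.09 = 57.2746. B = V − Δ·S = -50.3512.
(0,0): S=57.0000. Δ = (V_up−V_dn)/(S_up−S_dn) = (57.2746−11.1133)/(64.4100−35.3400) = 1.5879. V = [p*·57.2746 + (1−p*)·11.1133]/1.09 = 49.2240. B = V − Δ·S = -41.2884.
Root portfolio cost Δ·57+B reproduces V0=49.2240.

(0,0): Delta=1.5879 Bond=-41.2884
(1,0): Delta=-0.1898 Bond=17.8213
(1,1): Delta=1.6709 Bond=-50.3512
(2,0): Delta=-0.0881 Bond=17.1964
(2,1): Delta=-0.1946 Bond=19.6150
(2,2): Delta=1.7581 Bond=-61.2231
(3,0): Delta=1.3496 Bond=-0.7859
(3,1): Delta=-0.1552 Bond=20.4062
(3,2): Delta=-0.1964 Bond=21.4632
(3,3): Delta=1.8493 Bond=-74.2393
V0=49.2240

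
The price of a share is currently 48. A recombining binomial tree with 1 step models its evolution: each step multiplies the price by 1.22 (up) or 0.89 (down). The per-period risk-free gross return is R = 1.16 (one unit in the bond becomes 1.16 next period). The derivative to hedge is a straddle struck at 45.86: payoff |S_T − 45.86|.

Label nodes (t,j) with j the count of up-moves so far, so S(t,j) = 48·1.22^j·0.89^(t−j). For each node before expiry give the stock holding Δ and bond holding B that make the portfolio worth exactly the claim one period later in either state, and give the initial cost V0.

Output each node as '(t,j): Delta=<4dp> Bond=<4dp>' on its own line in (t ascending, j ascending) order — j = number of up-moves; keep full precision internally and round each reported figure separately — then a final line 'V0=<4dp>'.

The replicating-portfolio and risk-neutral prices coincide; use p* = (1.16−0.89)/(1.22−0.89) = 0.8182 for the latter.
Terminal values V(1,·): V(1,0)=3.1400, V(1,1)=12.7000
(0,0): S=48.0000. Δ = (V_up−V_dn)/(S_up−S_dn) = (12.7000−3.1400)/(58.5600−42.7200) = 0.6035. V = [p*·12.7000 + (1−p*)·3.1400]/1.16 = 9.4498. B = V − Δ·S = -19.5199.
Self-financing check: at every node Δ·S+B equals the discounted successor values.

(0,0): Delta=0.6035 Bond=-19.5199
V0=9.4498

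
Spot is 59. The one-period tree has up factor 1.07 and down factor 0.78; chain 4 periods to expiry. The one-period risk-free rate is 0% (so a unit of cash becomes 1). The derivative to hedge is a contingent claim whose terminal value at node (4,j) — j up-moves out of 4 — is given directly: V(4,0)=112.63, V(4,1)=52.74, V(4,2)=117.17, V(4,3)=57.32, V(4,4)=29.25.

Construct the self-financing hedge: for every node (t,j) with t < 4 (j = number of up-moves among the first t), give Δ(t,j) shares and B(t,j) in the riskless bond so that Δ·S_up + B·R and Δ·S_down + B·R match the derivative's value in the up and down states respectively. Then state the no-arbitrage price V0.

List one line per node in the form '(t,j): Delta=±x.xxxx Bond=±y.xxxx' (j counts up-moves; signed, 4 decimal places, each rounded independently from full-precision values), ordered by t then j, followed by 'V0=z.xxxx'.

Since d<R<u, set p* = (R−d)/(u−d) = 0.7586; price each node as the discounted p*-expectation of its children.
Terminal values V(4,·): V(4,0)=112.6300, V(4,1)=52.7400, V(4,2)=117.1700, V(4,3)=57.3200, V(4,4)=29.2500
(3,0): S=27.9986. Δ = (V_up−V_dn)/(S_up−S_dn) = (52.7400−112.6300)/(29.9585−21.8389) = -7.3760. V = [p*·52.7400 + (1−p*)·112.6300]/1 = 67.1962. B = V − Δ·S = 273.7134.
(3,1): S=38.4083. Δ = (V_up−V_dn)/(S_up−S_dn) = (117.1700−52.7400)/(41.0969−29.9585) = 5.7845. V = [p*·117.1700 + (1−p*)·52.7400]/1 = 101.6179. B = V − Δ·S = -120.5545.
(3,2): S=52.6883. Δ = (V_up−V_dn)/(S_up−S_dn) = (57.3200−117.1700)/(56.3765−41.0969) = -3.9170. V = [p*·57.3200 + (1−p*)·117.1700]/1 = 71.7666. B = V − Δ·S = 278.1459.
(3,3): S=72.2775. Δ = (V_up−V_dn)/(S_up−S_dn) = (29.2500−57.3200)/(77.3370−56.3765) = -1.3392. V = [p*·29.2500 + (1−p*)·57.3200]/1 = 36.0255. B = V − Δ·S = 132.8186.
(2,0): S=35.8956. Δ = (V_up−V_dn)/(S_up−S_dn) = (101.6179−67.1962)/(38.4083−27.9986) = 3.3067. V = [p*·101.6179 + (1−p*)·67.1962]/1 = 93.3092. B = V − Δ·S = -25.3864.
(2,1): S=49.2414. Δ = (V_up−V_dn)/(S_up−S_dn) = (71.7666−101.6179)/(52.6883−38.4083) = -2.0904. V = [p*·71.7666 + (1−p*)·101.6179]/1 = 78.9721. B = V − Δ·S = 181.9078.
(2,2): S=67.5491. Δ = (V_up−V_dn)/(S_up−S_dn) = (36.0255−71.7666)/(72.2775−52.6883) = -1.8245. V = [p*·36.0255 + (1−p*)·71.7666]/1 = 44.6527. B = V − Δ·S = 167.8976.
(1,0): S=46.0200. Δ = (V_up−V_dn)/(S_up−S_dn) = (78.9721−93.3092)/(49.2414−35.8956) = -1.0743. V = [p*·78.9721 + (1−p*)·93.3092]/1 = 82.4328. B = V − Δ·S = 131.8713.
(1,1): S=63.1300. Δ = (V_up−V_dn)/(S_up−S_dn) = (44.6527−78.9721)/(67.5491−49.2414) = -1.8746. V = [p*·44.6527 + (1−p*)·78.9721]/1 = 52.9367. B = V − Δ·S = 171.2794.
(0,0): S=59.0000. Δ = (V_up−V_dn)/(S_up−S_dn) = (52.9367−82.4328)/(63.1300−46.0200) = -1.7239. V = [p*·52.9367 + (1−p*)·82.4328]/1 = 60.0564. B = V − Δ·S = 161.7671.
Check: Δ(0,0)·S0 + B(0,0) = 60.0564 = V0.

(0,0): Delta=-1.7239 Bond=161.7671
(1,0): Delta=-1.0743 Bond=131.8713
(1,1): Delta=-1.8746 Bond=171.2794
(2,0): Delta=3.3067 Bond=-25.3864
(2,1): Delta=-2.0904 Bond=181.9078
(2,2): Delta=-1.8245 Bond=167.8976
(3,0): Delta=-7.3760 Bond=273.7134
(3,1): Delta=5.7845 Bond=-120.5545
(3,2): Delta=-3.9170 Bond=278.1459
(3,3): Delta=-1.3392 Bond=132.8186
V0=60.0564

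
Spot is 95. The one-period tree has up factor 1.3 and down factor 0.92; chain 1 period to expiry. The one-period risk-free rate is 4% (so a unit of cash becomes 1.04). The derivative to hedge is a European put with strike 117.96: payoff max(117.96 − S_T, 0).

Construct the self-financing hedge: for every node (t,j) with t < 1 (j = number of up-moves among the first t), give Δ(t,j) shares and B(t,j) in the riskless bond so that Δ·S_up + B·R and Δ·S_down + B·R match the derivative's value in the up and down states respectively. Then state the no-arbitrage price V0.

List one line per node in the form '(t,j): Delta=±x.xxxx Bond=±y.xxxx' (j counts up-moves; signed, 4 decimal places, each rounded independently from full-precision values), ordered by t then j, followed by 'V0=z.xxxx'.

(0,0): Delta=-0.8465 Bond=100.5263
V0=20.1053

Since d<R<u, set p* = (R−d)/(u−d) = 0.3158; price each node as the discounted p*-expectation of its children.
Payoff layer (t=1): V(1,0)=30.5600, V(1,1)=0.0000
(0,0): S=95.0000. Δ = (V_up−V_dn)/(S_up−S_dn) = (0.0000−30.5600)/(123.5000−87.4000) = -0.8465. V = [p*·0.0000 + (1−p*)·30.5600]/1.04 = 20.1053. B = V − Δ·S = 100.5263.
Each (Δ,B) replicates both successor values, so the strategy is self-financing and V0 is arbitrage-free.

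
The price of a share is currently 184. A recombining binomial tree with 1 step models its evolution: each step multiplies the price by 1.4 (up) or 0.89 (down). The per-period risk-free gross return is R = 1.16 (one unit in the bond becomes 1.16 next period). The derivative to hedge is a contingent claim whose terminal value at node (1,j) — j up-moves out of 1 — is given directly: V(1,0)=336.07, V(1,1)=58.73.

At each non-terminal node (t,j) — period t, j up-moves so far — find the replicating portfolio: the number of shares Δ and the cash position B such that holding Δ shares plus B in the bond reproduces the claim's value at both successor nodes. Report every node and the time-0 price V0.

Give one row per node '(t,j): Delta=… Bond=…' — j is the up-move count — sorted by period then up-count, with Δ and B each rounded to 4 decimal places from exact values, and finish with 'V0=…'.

Under the risk-neutral measure, an up-move has probability p* = (R−d)/(u−d) = 0.5294 and values discount at R = 1.16.
Terminal values V(1,·): V(1,0)=336.0700, V(1,1)=58.7300
(0,0): S=184.0000. Δ = (V_up−V_dn)/(S_up−S_dn) = (58.7300−336.0700)/(257.6000−163.7600) = -2.9555. V = [p*·58.7300 + (1−p*)·336.0700]/1.16 = 163.1405. B = V − Δ·S = 706.9444.
Root portfolio cost Δ·184+B reproduces V0=163.1405.

(0,0): Delta=-2.9555 Bond=706.9444
V0=163.1405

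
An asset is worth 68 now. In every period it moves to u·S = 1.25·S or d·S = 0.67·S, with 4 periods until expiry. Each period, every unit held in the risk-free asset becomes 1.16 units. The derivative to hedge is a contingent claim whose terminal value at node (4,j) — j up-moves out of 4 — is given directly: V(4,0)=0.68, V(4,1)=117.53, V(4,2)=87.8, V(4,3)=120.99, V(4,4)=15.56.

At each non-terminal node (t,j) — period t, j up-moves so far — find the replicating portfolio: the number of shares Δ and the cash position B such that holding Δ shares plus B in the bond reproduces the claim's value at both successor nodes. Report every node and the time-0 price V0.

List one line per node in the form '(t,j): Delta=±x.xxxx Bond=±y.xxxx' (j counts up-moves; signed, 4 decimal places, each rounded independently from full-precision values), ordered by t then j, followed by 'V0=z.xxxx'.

No-arbitrage ⇒ martingale measure with p* = (R−d)/(u−d) = 0.8448.
Payoff layer (t=4): V(4,0)=0.6800, V(4,1)=117.5300, V(4,2)=87.8000, V(4,3)=120.9900, V(4,4)=15.5600
  t=3,j=0: stock 20.4519 → up 25.5649 (V=117.5300), down 13.7028 (V=0.6800). Price 85.6880; hedge Δ=9.8507, bond B=-115.7775.
  t=3,j=1: stock 38.1565 → up 47.6956 (V=87.8000), down 25.5649 (V=117.5300). Price 79.6666; hedge Δ=-1.3434, bond B=130.9252.
  t=3,j=2: stock 71.1875 → up 88.9844 (V=120.9900), down 47.6956 (V=87.8000). Price 99.8619; hedge Δ=0.8039, bond B=42.6378.
  t=3,j=3: stock 132.8125 → up 166.0156 (V=15.5600), down 88.9844 (V=120.9900). Price 27.5171; hedge Δ=-1.3687, bond B=209.2930.
  t=2,j=0: stock 30.5252 → up 38.1565 (V=79.6666), down 20.4519 (V=85.6880). Price 69.4836; hedge Δ=-0.3401, bond B=79.8653.
  t=2,j=1: stock 56.9500 → up 71.1875 (V=99.8619), down 38.1565 (V=79.6666). Price 83.3864; hedge Δ=0.6114, bond B=48.5669.
  t=2,j=2: stock 106.2500 → up 132.8125 (V=27.5171), down 71.1875 (V=99.8619). Price 33.3992; hedge Δ=-1.1740, bond B=158.1316.
  t=1,j=0: stock 45.5600 → up 56.9500 (V=83.3864), down 30.5252 (V=69.4836). Price 70.0250; hedge Δ=0.5261, bond B=46.0548.
  t=1,j=1: stock 85.0000 → up 106.2500 (V=33.3992), down 56.9500 (V=83.3864). Price 35.4791; hedge Δ=-1.0139, bond B=121.6640.
  t=0,j=0: stock 68.0000 → up 85.0000 (V=35.4791), down 45.5600 (V=70.0250). Price 35.2066; hedge Δ=-0.8759, bond B=94.7685.
Root portfolio cost Δ·68+B reproduces V0=35.2066.

(0,0): Delta=-0.8759 Bond=94.7685
(1,0): Delta=0.5261 Bond=46.0548
(1,1): Delta=-1.0139 Bond=121.6640
(2,0): Delta=-0.3401 Bond=79.8653
(2,1): Delta=0.6114 Bond=48.5669
(2,2): Delta=-1.1740 Bond=158.1316
(3,0): Delta=9.8507 Bond=-115.7775
(3,1): Delta=-1.3434 Bond=130.9252
(3,2): Delta=0.8039 Bond=42.6378
(3,3): Delta=-1.3687 Bond=209.2930
V0=35.2066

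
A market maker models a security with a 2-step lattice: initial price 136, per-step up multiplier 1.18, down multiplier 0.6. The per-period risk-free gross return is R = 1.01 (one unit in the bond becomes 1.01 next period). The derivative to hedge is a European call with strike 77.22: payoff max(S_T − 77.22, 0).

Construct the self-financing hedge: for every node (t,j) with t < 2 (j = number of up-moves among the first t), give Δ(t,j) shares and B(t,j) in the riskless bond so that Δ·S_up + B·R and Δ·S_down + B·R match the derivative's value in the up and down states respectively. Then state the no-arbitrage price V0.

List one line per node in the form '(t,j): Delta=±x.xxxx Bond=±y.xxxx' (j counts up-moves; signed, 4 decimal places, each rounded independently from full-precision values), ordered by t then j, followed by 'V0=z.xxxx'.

The replicating-portfolio and risk-neutral prices coincide; use p* = (1.01−0.6)/(1.18−0.6) = 0.7069 for the latter.
Terminal values V(2,·): V(2,0)=0.0000, V(2,1)=19.0680, V(2,2)=112.1464
Node (1,0) S=81.6000: V=(p*·19.0680+(1−p*)·0.0000)/1.01=13.3456; Δ=(19.0680−0.0000)/(96.2880−48.9600)=0.4029; B=V−Δ·S=-19.5302
Node (1,1) S=160.4800: V=(p*·112.1464+(1−p*)·19.0680)/1.01=84.0246; Δ=(112.1464−19.0680)/(189.3664−96.2880)=1.0000; B=V−Δ·S=-76.4554
Node (0,0) S=136.0000: V=(p*·84.0246+(1−p*)·13.3456)/1.01=62.6815; Δ=(84.0246−13.3456)/(160.4800−81.6000)=0.8960; B=V−Δ·S=-59.1787
Root portfolio cost Δ·136+B reproduces V0=62.6815.

(0,0): Delta=0.8960 Bond=-59.1787
(1,0): Delta=0.4029 Bond=-19.5302
(1,1): Delta=1.0000 Bond=-76.4554
V0=62.6815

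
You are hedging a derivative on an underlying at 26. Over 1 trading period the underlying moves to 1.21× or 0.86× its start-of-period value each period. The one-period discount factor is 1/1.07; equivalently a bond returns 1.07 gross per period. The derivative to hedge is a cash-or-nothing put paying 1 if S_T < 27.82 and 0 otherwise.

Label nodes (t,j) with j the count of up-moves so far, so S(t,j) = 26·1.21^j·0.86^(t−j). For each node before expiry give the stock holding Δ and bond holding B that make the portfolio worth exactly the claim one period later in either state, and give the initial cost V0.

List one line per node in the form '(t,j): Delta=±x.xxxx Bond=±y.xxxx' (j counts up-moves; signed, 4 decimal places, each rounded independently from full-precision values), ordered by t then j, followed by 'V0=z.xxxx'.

The replicating-portfolio and risk-neutral prices coincide; use p* = (1.07−0.86)/(1.21−0.86) = 0.6000 for the latter.
Terminal payoffs: V(1,0)=1.0000, V(1,1)=0.0000
  t=0,j=0: stock 26.0000 → up 31.4600 (V=0.0000), down 22.3600 (V=1.0000). Price 0.3738; hedge Δ=-0.1099, bond B=3.2310.
Each (Δ,B) replicates both successor values, so the strategy is self-financing and V0 is arbitrage-free.

(0,0): Delta=-0.1099 Bond=3.2310
V0=0.3738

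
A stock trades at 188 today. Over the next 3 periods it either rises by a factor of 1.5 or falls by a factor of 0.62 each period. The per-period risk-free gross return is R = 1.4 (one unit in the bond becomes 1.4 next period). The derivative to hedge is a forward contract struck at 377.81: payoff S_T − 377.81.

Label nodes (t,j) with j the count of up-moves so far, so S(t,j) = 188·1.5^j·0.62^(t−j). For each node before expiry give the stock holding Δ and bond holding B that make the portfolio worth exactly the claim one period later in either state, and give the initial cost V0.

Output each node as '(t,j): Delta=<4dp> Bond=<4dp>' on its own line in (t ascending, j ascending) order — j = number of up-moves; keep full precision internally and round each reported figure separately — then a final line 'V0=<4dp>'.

(0,0): Delta=1.0000 Bond=-137.6859
(1,0): Delta=1.0000 Bond=-192.7602
(1,1): Delta=1.0000 Bond=-192.7602
(2,0): Delta=1.0000 Bond=-269.8643
(2,1): Delta=1.0000 Bond=-269.8643
(2,2): Delta=1.0000 Bond=-269.8643
V0=50.3141

Under the risk-neutral measure, an up-move has probability p* = (R−d)/(u−d) = 0.8864 and values discount at R = 1.4.
At expiry t=3: V(3,0)=-333.0043, V(3,1)=-269.4092, V(3,2)=-115.5500, V(3,3)=256.6900
(2,0): S=72.2672. Δ = (V_up−V_dn)/(S_up−S_dn) = (-269.4092−-333.0043)/(108.4008−44.8057) = 1.0000. V = [p*·-269.4092 + (1−p*)·-333.0043]/1.4 = -197.5971. B = V − Δ·S = -269.8643.
(2,1): S=174.8400. Δ = (V_up−V_dn)/(S_up−S_dn) = (-115.5500−-269.4092)/(262.2600−108.4008) = 1.0000. V = [p*·-115.5500 + (1−p*)·-269.4092]/1.4 = -95.0243. B = V − Δ·S = -269.8643.
(2,2): S=423.0000. Δ = (V_up−V_dn)/(S_up−S_dn) = (256.6900−-115.5500)/(634.5000−262.2600) = 1.0000. V = [p*·256.6900 + (1−p*)·-115.5500]/1.4 = 153.1357. B = V − Δ·S = -269.8643.
(1,0): S=116.5600. Δ = (V_up−V_dn)/(S_up−S_dn) = (-95.0243−-197.5971)/(174.8400−72.2672) = 1.0000. V = [p*·-95.0243 + (1−p*)·-197.5971]/1.4 = -76.2002. B = V − Δ·S = -192.7602.
(1,1): S=282.0000. Δ = (V_up−V_dn)/(S_up−S_dn) = (153.1357−-95.0243)/(423.0000−174.8400) = 1.0000. V = [p*·153.1357 + (1−p*)·-95.0243]/1.4 = 89.2398. B = V − Δ·S = -192.7602.
(0,0): S=188.0000. Δ = (V_up−V_dn)/(S_up−S_dn) = (89.2398−-76.2002)/(282.0000−116.5600) = 1.0000. V = [p*·89.2398 + (1−p*)·-76.2002]/1.4 = 50.3141. B = V − Δ·S = -137.6859.
The time-0 hedge costs 50.3141, which is the no-arbitrage price.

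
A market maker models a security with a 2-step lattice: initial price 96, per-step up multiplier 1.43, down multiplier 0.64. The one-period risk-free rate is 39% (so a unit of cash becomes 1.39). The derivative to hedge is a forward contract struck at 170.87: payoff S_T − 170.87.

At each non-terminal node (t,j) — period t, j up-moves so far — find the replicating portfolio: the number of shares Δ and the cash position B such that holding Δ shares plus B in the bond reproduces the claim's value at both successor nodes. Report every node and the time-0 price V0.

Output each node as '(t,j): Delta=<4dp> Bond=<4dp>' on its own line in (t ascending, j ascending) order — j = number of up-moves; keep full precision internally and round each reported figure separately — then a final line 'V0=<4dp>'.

(0,0): Delta=1.0000 Bond=-88.4375
(1,0): Delta=1.0000 Bond=-122.9281
(1,1): Delta=1.0000 Bond=-122.9281
V0=7.5625

No-arbitrage ⇒ martingale measure with p* = (R−d)/(u−d) = 0.9494.
At expiry t=2: V(2,0)=-131.5484, V(2,1)=-83.0108, V(2,2)=25.4404
  t=1,j=0: stock 61.4400 → up 87.8592 (V=-83.0108), down 39.3216 (V=-131.5484). Price -61.4881; hedge Δ=1.0000, bond B=-122.9281.
  t=1,j=1: stock 137.2800 → up 196.3104 (V=25.4404), down 87.8592 (V=-83.0108). Price 14.3519; hedge Δ=1.0000, bond B=-122.9281.
  t=0,j=0: stock 96.0000 → up 137.2800 (V=14.3519), down 61.4400 (V=-61.4881). Price 7.5625; hedge Δ=1.0000, bond B=-88.4375.
Check: Δ(0,0)·S0 + B(0,0) = 7.5625 = V0.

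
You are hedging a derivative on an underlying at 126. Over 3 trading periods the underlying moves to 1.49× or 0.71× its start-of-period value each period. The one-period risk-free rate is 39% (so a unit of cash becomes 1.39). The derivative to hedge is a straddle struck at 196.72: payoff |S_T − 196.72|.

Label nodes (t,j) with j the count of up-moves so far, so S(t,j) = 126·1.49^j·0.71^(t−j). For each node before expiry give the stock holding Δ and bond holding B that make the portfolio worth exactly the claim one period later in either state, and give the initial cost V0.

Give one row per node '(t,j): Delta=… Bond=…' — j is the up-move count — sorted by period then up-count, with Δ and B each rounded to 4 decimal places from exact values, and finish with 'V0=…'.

The replicating-portfolio and risk-neutral prices coincide; use p* = (1.39−0.71)/(1.49−0.71) = 0.8718 for the latter.
Payoff layer (t=3): V(3,0)=151.6232, V(3,1)=102.0803, V(3,2)=1.8901, V(3,3)=220.0816
(2,0): S=63.5166. Δ = (V_up−V_dn)/(S_up−S_dn) = (102.0803−151.6232)/(94.6397−45.0968) = -1.0000. V = [p*·102.0803 + (1−p*)·151.6232]/1.39 = 78.0086. B = V − Δ·S = 141.5252.
(2,1): S=133.2954. Δ = (V_up−V_dn)/(S_up−S_dn) = (1.8901−102.0803)/(198.6101−94.6397) = -0.9636. V = [p*·1.8901 + (1−p*)·102.0803]/1.39 = 10.6007. B = V − Δ·S = 139.0496.
(2,2): S=279.7326. Δ = (V_up−V_dn)/(S_up−S_dn) = (220.0816−1.8901)/(416.8016−198.6101) = 1.0000. V = [p*·220.0816 + (1−p*)·1.8901]/1.39 = 138.2074. B = V − Δ·S = -141.5252.
(1,0): S=89.4600. Δ = (V_up−V_dn)/(S_up−S_dn) = (10.6007−78.0086)/(133.2954−63.5166) = -0.9660. V = [p*·10.6007 + (1−p*)·78.0086]/1.39 = 13.8437. B = V − Δ·S = 100.2640.
(1,1): S=187.7400. Δ = (V_up−V_dn)/(S_up−S_dn) = (138.2074−10.6007)/(279.7326−133.2954) = 0.8714. V = [p*·138.2074 + (1−p*)·10.6007]/1.39 = 87.6601. B = V − Δ·S = -75.9382.
(0,0): S=126.0000. Δ = (V_up−V_dn)/(S_up−S_dn) = (87.6601−13.8437)/(187.7400−89.4600) = 0.7511. V = [p*·87.6601 + (1−p*)·13.8437]/1.39 = 56.2565. B = V − Δ·S = -38.3800.
Self-financing check: at every node Δ·S+B equals the discounted successor values.

(0,0): Delta=0.7511 Bond=-38.3800
(1,0): Delta=-0.9660 Bond=100.2640
(1,1): Delta=0.8714 Bond=-75.9382
(2,0): Delta=-1.0000 Bond=141.5252
(2,1): Delta=-0.9636 Bond=139.0496
(2,2): Delta=1.0000 Bond=-141.5252
V0=56.2565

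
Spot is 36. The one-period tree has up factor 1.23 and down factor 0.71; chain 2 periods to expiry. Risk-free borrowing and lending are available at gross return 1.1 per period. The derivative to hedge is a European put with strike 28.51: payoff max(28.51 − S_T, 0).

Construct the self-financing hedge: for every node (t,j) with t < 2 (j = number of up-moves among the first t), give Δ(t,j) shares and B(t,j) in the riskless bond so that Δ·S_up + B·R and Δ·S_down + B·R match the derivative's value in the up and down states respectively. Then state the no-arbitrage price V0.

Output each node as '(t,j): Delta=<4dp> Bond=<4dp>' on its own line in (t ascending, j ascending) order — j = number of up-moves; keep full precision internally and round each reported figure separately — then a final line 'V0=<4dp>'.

(0,0): Delta=-0.1258 Bond=5.0643
(1,0): Delta=-0.7796 Bond=22.2828
(1,1): Delta=0.0000 Bond=0.0000
V0=0.5352

No-arbitrage ⇒ martingale measure with p* = (R−d)/(u−d) = 0.7500.
Terminal values V(2,·): V(2,0)=10.3624, V(2,1)=0.0000, V(2,2)=0.0000
Node (1,0) S=25.5600: V=(p*·0.0000+(1−p*)·10.3624)/1.1=2.3551; Δ=(0.0000−10.3624)/(31.4388−18.1476)=-0.7796; B=V−Δ·S=22.2828
Node (1,1) S=44.2800: V=(p*·0.0000+(1−p*)·0.0000)/1.1=0.0000; Δ=(0.0000−0.0000)/(54.4644−31.4388)=0.0000; B=V−Δ·S=0.0000
Node (0,0) S=36.0000: V=(p*·0.0000+(1−p*)·2.3551)/1.1=0.5352; Δ=(0.0000−2.3551)/(44.2800−25.5600)=-0.1258; B=V−Δ·S=5.0643
Each (Δ,B) replicates both successor values, so the strategy is self-financing and V0 is arbitrage-free.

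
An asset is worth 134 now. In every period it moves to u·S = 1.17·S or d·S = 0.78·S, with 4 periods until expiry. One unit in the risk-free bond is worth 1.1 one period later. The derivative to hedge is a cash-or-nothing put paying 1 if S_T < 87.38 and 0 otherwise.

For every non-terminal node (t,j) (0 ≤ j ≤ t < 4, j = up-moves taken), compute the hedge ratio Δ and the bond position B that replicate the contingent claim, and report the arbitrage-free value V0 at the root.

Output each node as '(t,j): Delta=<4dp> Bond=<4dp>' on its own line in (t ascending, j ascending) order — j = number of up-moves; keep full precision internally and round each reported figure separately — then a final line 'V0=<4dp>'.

(0,0): Delta=-0.0011 Bond=0.1664
(1,0): Delta=-0.0060 Bond=0.6881
(1,1): Delta=-0.0004 Bond=0.0726
(2,0): Delta=-0.0235 Bond=2.1827
(2,1): Delta=-0.0034 Bond=0.4450
(2,2): Delta=0.0000 Bond=0.0000
(3,0): Delta=0.0000 Bond=0.9091
(3,1): Delta=-0.0269 Bond=2.7273
(3,2): Delta=0.0000 Bond=0.0000
(3,3): Delta=0.0000 Bond=0.0000
V0=0.0137

No-arbitrage ⇒ martingale measure with p* = (R−d)/(u−d) = 0.8205.
At expiry t=4: V(4,0)=1.0000, V(4,1)=1.0000, V(4,2)=0.0000, V(4,3)=0.0000, V(4,4)=0.0000
  t=3,j=0: stock 63.5900 → up 74.4003 (V=1.0000), down 49.6002 (V=1.0000). Price 0.9091; hedge Δ=0.0000, bond B=0.9091.
  t=3,j=1: stock 95.3850 → up 111.6004 (V=0.0000), down 74.4003 (V=1.0000). Price 0.1632; hedge Δ=-0.0269, bond B=2.7273.
  t=3,j=2: stock 143.0774 → up 167.4006 (V=0.0000), down 111.6004 (V=0.0000). Price 0.0000; hedge Δ=0.0000, bond B=0.0000.
  t=3,j=3: stock 214.6161 → up 251.1009 (V=0.0000), down 167.4006 (V=0.0000). Price 0.0000; hedge Δ=0.0000, bond B=0.0000.
  t=2,j=0: stock 81.5256 → up 95.3850 (V=0.1632), down 63.5900 (V=0.9091). Price 0.2700; hedge Δ=-0.0235, bond B=2.1827.
  t=2,j=1: stock 122.2884 → up 143.0774 (V=0.0000), down 95.3850 (V=0.1632). Price 0.0266; hedge Δ=-0.0034, bond B=0.4450.
  t=2,j=2: stock 183.4326 → up 214.6161 (V=0.0000), down 143.0774 (V=0.0000). Price 0.0000; hedge Δ=0.0000, bond B=0.0000.
  t=1,j=0: stock 104.5200 → up 122.2884 (V=0.0266), down 81.5256 (V=0.2700). Price 0.0639; hedge Δ=-0.0060, bond B=0.6881.
  t=1,j=1: stock 156.7800 → up 183.4326 (V=0.0000), down 122.2884 (V=0.0266). Price 0.0043; hedge Δ=-0.0004, bond B=0.0726.
  t=0,j=0: stock 134.0000 → up 156.7800 (V=0.0043), down 104.5200 (V=0.0639). Price 0.0137; hedge Δ=-0.0011, bond B=0.1664.
Each (Δ,B) replicates both successor values, so the strategy is self-financing and V0 is arbitrage-free.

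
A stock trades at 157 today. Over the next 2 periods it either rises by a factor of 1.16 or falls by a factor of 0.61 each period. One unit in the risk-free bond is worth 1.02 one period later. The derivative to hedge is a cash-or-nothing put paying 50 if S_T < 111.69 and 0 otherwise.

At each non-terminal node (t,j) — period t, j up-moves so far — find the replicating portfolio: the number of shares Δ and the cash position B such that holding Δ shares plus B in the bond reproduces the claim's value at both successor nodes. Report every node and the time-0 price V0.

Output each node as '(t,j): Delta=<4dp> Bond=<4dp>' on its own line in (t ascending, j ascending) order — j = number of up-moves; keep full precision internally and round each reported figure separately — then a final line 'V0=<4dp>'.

(0,0): Delta=-0.4232 Bond=87.7920
(1,0): Delta=0.0000 Bond=49.0196
(1,1): Delta=-0.4992 Bond=103.3868
V0=21.3522

Since d<R<u, set p* = (R−d)/(u−d) = 0.7455; price each node as the discounted p*-expectation of its children.
Terminal values V(2,·): V(2,0)=50.0000, V(2,1)=50.0000, V(2,2)=0.0000
Node (1,0) S=95.7700: V=(p*·50.0000+(1−p*)·50.0000)/1.02=49.0196; Δ=(50.0000−50.0000)/(111.0932−58.4197)=0.0000; B=V−Δ·S=49.0196
Node (1,1) S=182.1200: V=(p*·0.0000+(1−p*)·50.0000)/1.02=12.4777; Δ=(0.0000−50.0000)/(211.2592−111.0932)=-0.4992; B=V−Δ·S=103.3868
Node (0,0) S=157.0000: V=(p*·12.4777+(1−p*)·49.0196)/1.02=21.3522; Δ=(12.4777−49.0196)/(182.1200−95.7700)=-0.4232; B=V−Δ·S=87.7920
Root portfolio cost Δ·157+B reproduces V0=21.3522.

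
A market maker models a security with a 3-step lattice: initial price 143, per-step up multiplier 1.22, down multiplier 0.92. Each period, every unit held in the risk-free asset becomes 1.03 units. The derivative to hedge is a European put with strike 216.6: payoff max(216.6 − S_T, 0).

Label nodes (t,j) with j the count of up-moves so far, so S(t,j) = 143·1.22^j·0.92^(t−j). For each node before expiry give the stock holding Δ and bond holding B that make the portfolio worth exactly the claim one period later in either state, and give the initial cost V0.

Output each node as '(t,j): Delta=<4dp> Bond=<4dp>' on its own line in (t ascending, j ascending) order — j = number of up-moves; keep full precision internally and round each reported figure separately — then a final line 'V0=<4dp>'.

No-arbitrage ⇒ martingale measure with p* = (R−d)/(u−d) = 0.3667.
At expiry t=3: V(3,0)=105.2476, V(3,1)=68.9371, V(3,2)=20.7861, V(3,3)=0.0000
  t=2,j=0: stock 121.0352 → up 147.6629 (V=68.9371), down 111.3524 (V=105.2476). Price 89.2561; hedge Δ=-1.0000, bond B=210.2913.
  t=2,j=1: stock 160.5032 → up 195.8139 (V=20.7861), down 147.6629 (V=68.9371). Price 49.7881; hedge Δ=-1.0000, bond B=210.2913.
  t=2,j=2: stock 212.8412 → up 259.6663 (V=0.0000), down 195.8139 (V=20.7861). Price 12.7811; hedge Δ=-0.3255, bond B=82.0681.
  t=1,j=0: stock 131.5600 → up 160.5032 (V=49.7881), down 121.0352 (V=89.2561). Price 72.6063; hedge Δ=-1.0000, bond B=204.1663.
  t=1,j=1: stock 174.4600 → up 212.8412 (V=12.7811), down 160.5032 (V=49.7881). Price 35.1639; hedge Δ=-0.7071, bond B=158.5205.
  t=0,j=0: stock 143.0000 → up 174.4600 (V=35.1639), down 131.5600 (V=72.6063). Price 57.1625; hedge Δ=-0.8728, bond B=181.9704.
Self-financing check: at every node Δ·S+B equals the discounted successor values.

(0,0): Delta=-0.8728 Bond=181.9704
(1,0): Delta=-1.0000 Bond=204.1663
(1,1): Delta=-0.7071 Bond=158.5205
(2,0): Delta=-1.0000 Bond=210.2913
(2,1): Delta=-1.0000 Bond=210.2913
(2,2): Delta=-0.3255 Bond=82.0681
V0=57.1625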